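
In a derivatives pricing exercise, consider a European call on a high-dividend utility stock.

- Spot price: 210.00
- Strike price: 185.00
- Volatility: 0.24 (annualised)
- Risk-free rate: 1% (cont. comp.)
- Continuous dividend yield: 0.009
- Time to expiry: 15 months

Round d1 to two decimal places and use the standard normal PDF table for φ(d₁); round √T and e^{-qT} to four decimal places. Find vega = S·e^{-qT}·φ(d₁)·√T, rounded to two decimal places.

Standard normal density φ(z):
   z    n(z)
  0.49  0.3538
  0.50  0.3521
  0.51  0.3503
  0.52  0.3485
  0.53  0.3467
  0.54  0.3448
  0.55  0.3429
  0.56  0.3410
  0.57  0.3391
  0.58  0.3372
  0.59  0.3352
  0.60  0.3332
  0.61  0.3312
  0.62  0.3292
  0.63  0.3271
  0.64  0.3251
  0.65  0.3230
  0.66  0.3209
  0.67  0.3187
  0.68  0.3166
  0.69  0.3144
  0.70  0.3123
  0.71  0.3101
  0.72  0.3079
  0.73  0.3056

76.89

σ√T = 0.24·√1.25 = 0.2683
ln(S/K) + (r − q + σ²/2)T = ln(210/185) + (0.01 − 0.009 + 0.24²/2)·1.25 = 0.1268 + 0.0372 = 0.1640
d₁ = 0.1640 / 0.2683 = 0.6112 which rounds to 0.61
√T = √1.25 = 1.1180
φ(d₁) = φ(0.61) = 0.3312
e^(−qT) = e^(−0.009·1.25) = 0.9888
vega = S·e^(−qT)·φ(d₁)·√T = 210·0.9888·0.3312·1.1180 = 76.8882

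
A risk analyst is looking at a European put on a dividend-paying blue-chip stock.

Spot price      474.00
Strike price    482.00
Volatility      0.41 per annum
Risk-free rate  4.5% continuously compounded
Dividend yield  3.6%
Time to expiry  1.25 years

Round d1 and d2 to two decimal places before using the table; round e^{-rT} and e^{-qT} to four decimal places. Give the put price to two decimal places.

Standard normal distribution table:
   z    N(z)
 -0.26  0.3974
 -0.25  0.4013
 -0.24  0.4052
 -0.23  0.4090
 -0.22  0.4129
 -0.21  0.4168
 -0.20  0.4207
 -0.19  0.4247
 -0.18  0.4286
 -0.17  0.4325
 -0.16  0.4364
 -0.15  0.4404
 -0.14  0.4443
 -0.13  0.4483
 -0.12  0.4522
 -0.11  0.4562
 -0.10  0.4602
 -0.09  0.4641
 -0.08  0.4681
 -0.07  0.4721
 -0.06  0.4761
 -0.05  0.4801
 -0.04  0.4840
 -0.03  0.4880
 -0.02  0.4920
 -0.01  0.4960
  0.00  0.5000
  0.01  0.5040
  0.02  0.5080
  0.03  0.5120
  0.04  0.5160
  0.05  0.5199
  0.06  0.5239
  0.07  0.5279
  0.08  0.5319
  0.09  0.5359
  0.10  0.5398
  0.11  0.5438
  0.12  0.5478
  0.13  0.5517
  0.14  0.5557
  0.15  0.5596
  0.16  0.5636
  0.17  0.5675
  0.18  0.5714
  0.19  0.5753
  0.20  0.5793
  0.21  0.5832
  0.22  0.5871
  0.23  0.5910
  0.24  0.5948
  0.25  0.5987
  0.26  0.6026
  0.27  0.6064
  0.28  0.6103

σ√T = 0.41·√1.25 = 0.4584
ln(S/K) + (r − q + σ²/2)T = ln(474/482) + (0.045 − 0.036 + 0.41²/2)·1.25 = -0.0167 + 0.1163 = 0.0996
d₁ = 0.0996 / 0.4584 = 0.2172 ⇒ 0.22
d₂ = d₁ − σ√T = 0.2172 − 0.4584 = -0.2412 ⇒ -0.24
e^(−qT) = e^(−0.036·1.25) = 0.9560;  e^(−rT) = e^(−0.045·1.25) = 0.9453
P = 482·0.9453·N(0.24) − 474·0.9560·N(-0.22) = 482·0.9453·0.5948 − 474·0.9560·0.4129 = 271.0115 − 187.1032 = 83.9083

83.91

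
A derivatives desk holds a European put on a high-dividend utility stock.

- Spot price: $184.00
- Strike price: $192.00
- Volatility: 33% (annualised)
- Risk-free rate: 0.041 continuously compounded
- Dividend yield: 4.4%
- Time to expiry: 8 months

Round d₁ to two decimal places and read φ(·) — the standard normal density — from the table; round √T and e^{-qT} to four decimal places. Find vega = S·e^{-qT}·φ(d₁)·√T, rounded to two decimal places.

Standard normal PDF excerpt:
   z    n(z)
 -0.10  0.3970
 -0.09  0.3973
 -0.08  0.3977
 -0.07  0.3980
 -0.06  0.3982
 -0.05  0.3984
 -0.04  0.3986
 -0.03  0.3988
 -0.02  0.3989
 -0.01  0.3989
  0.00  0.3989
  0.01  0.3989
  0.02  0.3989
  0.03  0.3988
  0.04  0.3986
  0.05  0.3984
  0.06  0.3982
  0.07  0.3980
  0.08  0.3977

σ√T = 0.33 × 0.8165 = 0.2694
ln(S/K) + (r − q + σ²/2)T = ln(184/192) + (0.041 − 0.044 + 0.33²/2)·0.6667 = -0.0426 + 0.0343 = -0.0083
d₁ = -0.0083 / 0.2694 = -0.0307 which rounds to -0.03
√T = √0.6667 = 0.8165
φ(d₁) = φ(-0.03) = 0.3988
exp(−qT) = exp(−0.044·0.6667) = 0.9711
vega = S·exp(−qT)·φ(d₁)·√T = 184·0.9711·0.3988·0.8165 = 58.1826
(Vega is the same for a European call and put with the same parameters.)

58.18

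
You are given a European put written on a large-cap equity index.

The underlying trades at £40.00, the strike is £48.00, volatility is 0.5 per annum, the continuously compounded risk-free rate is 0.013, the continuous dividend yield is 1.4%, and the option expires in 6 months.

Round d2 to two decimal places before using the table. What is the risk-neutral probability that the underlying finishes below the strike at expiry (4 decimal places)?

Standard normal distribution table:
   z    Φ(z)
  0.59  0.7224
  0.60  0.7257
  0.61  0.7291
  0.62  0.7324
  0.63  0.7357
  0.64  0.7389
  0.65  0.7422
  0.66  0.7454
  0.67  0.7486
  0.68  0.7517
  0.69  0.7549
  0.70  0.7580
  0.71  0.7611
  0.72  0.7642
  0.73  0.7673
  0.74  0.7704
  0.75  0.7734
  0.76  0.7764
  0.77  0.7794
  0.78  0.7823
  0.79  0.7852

T = 0.5;  σ√T = 0.3536
ln(S/K) + (r − q + σ²/2)T = ln(40/48) + (0.013 − 0.014 + 0.5²/2)·0.5 = -0.1823 + 0.0620 = -0.1203
d₁ = -0.1203 / 0.3536 = -0.3403 ⇒ -0.34
d₂ = d₁ − σ√T = -0.3403 − 0.3536 = -0.6939 ⇒ -0.69
Pr(exercise) under Q = N(−d₂) = N(0.69) = 0.7549

0.7549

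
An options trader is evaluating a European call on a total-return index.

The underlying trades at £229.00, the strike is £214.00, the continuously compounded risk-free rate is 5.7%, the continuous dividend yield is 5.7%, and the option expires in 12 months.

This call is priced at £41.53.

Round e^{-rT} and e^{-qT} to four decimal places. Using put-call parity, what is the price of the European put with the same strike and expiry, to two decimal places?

e^(−qT) = e^(−0.057·1) = 0.9446;  e^(−rT) = e^(−0.057·1) = 0.9446
Put-call parity: C − P = S·e^(−qT) − K·e^(−rT) = 229·0.9446 − 214·0.9446 = 216.3134 − 202.1444 = 14.1690
P = C − (C − P) = 41.53 − (14.1690) = 27.3610

£27.36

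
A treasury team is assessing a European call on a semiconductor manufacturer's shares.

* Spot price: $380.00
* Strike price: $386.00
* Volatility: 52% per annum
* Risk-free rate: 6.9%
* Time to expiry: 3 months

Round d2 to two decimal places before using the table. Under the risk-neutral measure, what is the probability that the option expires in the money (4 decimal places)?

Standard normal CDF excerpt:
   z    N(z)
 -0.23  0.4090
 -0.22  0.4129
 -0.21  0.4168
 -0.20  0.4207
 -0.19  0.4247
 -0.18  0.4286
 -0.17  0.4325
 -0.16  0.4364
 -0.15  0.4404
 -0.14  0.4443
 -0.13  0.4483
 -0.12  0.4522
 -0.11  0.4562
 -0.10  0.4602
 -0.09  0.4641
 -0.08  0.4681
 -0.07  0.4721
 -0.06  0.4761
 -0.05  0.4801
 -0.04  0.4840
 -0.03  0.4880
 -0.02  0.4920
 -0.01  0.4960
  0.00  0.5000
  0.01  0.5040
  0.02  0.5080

T = 0.25;  σ√T = 0.2600
d₁ = [ln(380/386) + (0.069 + ½·0.52²)·0.25] / (σ√T) = (-0.0157 + 0.0511) / 0.2600 = 0.1361 → 0.14
d₂ = 0.1361 − 0.2600 = -0.1239 → -0.12
Pr(exercise) under Q = N(d₂) = 0.4522

0.4522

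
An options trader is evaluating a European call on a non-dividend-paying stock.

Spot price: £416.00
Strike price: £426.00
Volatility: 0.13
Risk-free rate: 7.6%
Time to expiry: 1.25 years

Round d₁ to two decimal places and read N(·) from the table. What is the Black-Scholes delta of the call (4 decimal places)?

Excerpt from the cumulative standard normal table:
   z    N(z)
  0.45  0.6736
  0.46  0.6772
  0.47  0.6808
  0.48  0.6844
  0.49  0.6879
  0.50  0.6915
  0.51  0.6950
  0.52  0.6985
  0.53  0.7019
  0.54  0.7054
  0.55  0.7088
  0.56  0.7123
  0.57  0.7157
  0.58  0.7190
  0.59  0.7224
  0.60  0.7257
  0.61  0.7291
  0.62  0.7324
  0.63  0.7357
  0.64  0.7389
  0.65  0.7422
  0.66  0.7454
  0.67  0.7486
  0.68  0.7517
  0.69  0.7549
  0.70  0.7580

σ√T = 0.13·√1.25 = 0.1453
d₁ = [ln(416/426) + (0.076 + ½·0.13²)·1.25] / (σ√T) = (-0.0238 + 0.1056) / 0.1453 = 0.5629 ⇒ 0.56
N(d₁) = N(0.56) = 0.7123
Δ_call = N(d₁) = 0.7123

0.7123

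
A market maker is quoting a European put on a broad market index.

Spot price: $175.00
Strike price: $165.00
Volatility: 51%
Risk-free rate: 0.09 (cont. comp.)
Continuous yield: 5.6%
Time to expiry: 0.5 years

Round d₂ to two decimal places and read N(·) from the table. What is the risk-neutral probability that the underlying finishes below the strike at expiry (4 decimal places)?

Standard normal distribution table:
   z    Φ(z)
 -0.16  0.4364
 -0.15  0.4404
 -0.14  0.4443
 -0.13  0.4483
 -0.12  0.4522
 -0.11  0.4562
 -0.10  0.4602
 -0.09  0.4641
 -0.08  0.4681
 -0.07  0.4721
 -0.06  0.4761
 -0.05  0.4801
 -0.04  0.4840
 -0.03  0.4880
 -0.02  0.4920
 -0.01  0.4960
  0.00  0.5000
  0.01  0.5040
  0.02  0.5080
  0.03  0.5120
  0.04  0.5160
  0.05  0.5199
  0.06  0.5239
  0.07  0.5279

σ√T = 0.51 × 0.7071 = 0.3606
d₁ = [ln(175/165) + (0.09 − 0.056 + 0.51²/2)·0.5] / 0.3606 = [0.0588 + 0.0820] / 0.3606 = 0.3906 ⇒ 0.39
d₂ = d₁ − σ√T = 0.3906 − 0.3606 = 0.0300 ⇒ 0.03
Risk-neutral Pr[S_T < K] = N(−d₂) = N(-0.03) = 0.4880

0.4880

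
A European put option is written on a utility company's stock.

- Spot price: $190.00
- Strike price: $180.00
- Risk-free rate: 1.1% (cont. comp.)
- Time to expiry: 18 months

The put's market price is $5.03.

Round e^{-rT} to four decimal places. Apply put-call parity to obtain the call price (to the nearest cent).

$17.98

exp(−rT) = exp(−0.011·1.5) = 0.9836
Put-call parity: C − P = S − K·e^(−rT) = 190 − 180·0.9836 = 190 − 177.0480 = 12.9520
C = P + (C − P) = 5.03 + (12.9520) = 17.9820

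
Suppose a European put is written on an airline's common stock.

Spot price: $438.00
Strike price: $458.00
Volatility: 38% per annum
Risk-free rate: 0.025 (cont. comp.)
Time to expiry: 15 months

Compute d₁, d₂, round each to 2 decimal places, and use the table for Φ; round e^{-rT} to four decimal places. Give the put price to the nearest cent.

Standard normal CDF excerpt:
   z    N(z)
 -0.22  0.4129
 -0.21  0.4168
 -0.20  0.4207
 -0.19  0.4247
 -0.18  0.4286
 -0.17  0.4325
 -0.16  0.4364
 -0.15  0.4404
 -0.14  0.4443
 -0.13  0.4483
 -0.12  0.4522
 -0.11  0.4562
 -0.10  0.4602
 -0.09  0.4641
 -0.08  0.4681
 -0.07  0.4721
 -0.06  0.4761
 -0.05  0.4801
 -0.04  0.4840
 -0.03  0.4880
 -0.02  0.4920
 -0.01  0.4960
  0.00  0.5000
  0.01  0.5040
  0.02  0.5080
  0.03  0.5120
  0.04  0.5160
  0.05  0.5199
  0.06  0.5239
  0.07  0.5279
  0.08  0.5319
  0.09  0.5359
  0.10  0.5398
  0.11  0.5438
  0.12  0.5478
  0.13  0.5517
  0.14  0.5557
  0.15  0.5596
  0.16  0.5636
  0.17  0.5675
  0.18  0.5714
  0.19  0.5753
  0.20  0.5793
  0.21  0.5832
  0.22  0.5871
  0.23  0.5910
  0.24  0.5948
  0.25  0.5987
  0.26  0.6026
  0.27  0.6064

T = 1.25;  σ√T = 0.4249
d₁ = [ln(438/458) + (0.025 + ½·0.38²)·1.25] / (σ√T) = (-0.0447 + 0.1215) / 0.4249 = 0.1809 which rounds to 0.18
d₂ = 0.1809 − 0.4249 = -0.2440 which rounds to -0.24
exp(−rT) = exp(−0.025·1.25) = 0.9692
P = 458·0.9692·N(0.24) − 438·N(-0.18) = 458·0.9692·0.5948 − 438·0.4286 = 264.0279 − 187.7268 = 76.3011

$76.30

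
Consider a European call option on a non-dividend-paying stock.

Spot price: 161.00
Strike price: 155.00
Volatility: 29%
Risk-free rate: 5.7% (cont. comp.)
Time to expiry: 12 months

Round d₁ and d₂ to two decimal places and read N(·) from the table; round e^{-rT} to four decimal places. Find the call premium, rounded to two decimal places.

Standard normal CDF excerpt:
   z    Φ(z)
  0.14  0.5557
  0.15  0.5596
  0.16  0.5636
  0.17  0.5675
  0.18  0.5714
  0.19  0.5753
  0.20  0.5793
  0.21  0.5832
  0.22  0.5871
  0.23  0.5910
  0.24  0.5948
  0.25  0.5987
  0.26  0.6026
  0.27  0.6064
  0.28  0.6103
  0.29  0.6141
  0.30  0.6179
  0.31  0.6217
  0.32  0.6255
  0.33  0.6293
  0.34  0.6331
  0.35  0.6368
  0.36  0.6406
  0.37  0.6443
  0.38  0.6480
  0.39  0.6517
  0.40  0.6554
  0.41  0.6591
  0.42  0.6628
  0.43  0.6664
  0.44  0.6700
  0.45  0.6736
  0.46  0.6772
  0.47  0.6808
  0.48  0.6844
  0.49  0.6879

25.95

σ√T = 0.29·√1 = 0.2900
ln(S/K) + (r + σ²/2)T = ln(161/155) + (0.057 + 0.29²/2)·1 = 0.0380 + 0.0990 = 0.1370
d₁ = 0.1370 / 0.2900 = 0.4725 ⇒ 0.47
d₂ = d₁ − σ√T = 0.4725 − 0.2900 = 0.1825 ⇒ 0.18
e^(−rT) = e^(−0.057·1) = 0.9446
C = 161·N(0.47) − 155·0.9446·N(0.18) = 161·0.6808 − 155·0.9446·0.5714 = 109.6088 − 83.6604 = 25.9484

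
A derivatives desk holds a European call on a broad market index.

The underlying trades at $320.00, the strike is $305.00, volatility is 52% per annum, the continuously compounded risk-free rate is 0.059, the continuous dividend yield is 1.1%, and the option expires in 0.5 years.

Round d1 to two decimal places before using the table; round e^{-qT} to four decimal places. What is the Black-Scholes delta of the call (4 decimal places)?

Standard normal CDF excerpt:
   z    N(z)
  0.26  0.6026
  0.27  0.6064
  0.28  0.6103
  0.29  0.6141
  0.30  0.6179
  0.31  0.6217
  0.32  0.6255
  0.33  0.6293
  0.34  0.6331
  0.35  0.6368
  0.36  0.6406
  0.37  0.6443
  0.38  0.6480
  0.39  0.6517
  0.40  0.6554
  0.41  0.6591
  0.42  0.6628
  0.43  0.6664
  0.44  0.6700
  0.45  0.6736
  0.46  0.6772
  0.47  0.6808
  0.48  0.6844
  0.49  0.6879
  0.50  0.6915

0.6444

σ√T = 0.52·√0.5 = 0.3677
d₁ = [ln(320/305) + (0.059 − 0.011 + ½·0.52²)·0.5] / (σ√T) = (0.0480 + 0.0916) / 0.3677 = 0.3797 ⇒ 0.38
N(d₁) = N(0.38) = 0.6480
Δ_call = exp(−qT)·N(d₁) = 0.9945·0.6480 = 0.6444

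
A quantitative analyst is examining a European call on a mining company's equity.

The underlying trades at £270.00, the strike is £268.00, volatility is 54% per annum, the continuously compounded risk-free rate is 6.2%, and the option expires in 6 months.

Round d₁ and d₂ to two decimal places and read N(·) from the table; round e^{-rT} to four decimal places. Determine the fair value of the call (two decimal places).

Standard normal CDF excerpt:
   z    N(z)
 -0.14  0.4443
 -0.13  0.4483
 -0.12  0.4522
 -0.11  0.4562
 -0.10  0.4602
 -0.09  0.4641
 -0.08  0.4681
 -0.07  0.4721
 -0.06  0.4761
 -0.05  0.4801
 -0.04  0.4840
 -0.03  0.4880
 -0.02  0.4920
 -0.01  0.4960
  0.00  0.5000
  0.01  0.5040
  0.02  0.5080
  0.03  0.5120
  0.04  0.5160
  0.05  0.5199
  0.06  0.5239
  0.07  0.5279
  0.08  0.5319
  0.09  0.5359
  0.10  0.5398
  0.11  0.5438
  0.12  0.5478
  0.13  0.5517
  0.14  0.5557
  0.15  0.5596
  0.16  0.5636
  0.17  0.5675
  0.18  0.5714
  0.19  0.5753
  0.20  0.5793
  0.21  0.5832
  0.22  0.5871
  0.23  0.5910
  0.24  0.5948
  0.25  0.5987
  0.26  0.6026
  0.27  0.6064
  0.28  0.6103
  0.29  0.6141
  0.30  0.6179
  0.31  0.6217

σ√T = 0.54 × 0.7071 = 0.3818
d₁ = [ln(270/268) + (0.062 + ½·0.54²)·0.5] / (σ√T) = (0.0074 + 0.1039) / 0.3818 = 0.2916 → 0.29
d₂ = 0.2916 − 0.3818 = -0.0903 → -0.09
e^(−rT) = e^(−0.062·0.5) = 0.9695
N(d₁) = N(0.29) = 0.6141;  N(d₂) = N(-0.09) = 0.4641
C = 270·0.6141 − 268·0.9695·0.4641 = 165.8070 − 120.5852 = 45.2218

£45.22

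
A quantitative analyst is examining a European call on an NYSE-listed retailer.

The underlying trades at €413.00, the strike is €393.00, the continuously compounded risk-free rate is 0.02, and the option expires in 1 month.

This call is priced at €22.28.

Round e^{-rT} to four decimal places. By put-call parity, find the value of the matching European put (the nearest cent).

exp(−rT) = exp(−0.02·0.08333) = 0.9983
Put-call parity: C − P = S − K·e^(−rT) = 413 − 393·0.9983 = 413 − 392.3319 = 20.6681
P = C − (C − P) = 22.28 − (20.6681) = 1.6119

€1.61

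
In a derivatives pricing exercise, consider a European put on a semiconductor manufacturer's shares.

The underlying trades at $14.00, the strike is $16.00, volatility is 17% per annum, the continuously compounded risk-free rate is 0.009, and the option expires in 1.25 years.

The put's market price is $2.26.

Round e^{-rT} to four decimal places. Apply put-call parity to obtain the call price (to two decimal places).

$0.44

e^(−rT) = e^(−0.009·1.25) = 0.9888
Put-call parity: C − P = S − K·e^(−rT) = 14 − 16·0.9888 = 14 − 15.8208 = -1.8208
C = P + (C − P) = 2.26 + (-1.8208) = 0.4392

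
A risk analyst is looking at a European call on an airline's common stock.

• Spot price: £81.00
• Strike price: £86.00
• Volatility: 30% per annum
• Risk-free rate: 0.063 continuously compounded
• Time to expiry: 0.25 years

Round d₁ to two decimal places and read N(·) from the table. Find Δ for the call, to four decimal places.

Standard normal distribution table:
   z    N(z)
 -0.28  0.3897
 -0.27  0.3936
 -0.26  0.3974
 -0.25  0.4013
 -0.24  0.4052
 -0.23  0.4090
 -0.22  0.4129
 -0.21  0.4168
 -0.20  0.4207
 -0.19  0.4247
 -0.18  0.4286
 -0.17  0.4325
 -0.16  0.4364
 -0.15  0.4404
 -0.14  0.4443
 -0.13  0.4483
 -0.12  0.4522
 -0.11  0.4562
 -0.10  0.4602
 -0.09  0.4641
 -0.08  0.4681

σ√T = 0.3·√0.25 = 0.1500
ln(S/K) + (r + σ²/2)T = ln(81/86) + (0.063 + 0.3²/2)·0.25 = -0.0599 + 0.0270 = -0.0329
d₁ = -0.0329 / 0.1500 = -0.2193 ≈ -0.22
N(d₁) = N(-0.22) = 0.4129
Δ_call = N(d₁) = 0.4129

0.4129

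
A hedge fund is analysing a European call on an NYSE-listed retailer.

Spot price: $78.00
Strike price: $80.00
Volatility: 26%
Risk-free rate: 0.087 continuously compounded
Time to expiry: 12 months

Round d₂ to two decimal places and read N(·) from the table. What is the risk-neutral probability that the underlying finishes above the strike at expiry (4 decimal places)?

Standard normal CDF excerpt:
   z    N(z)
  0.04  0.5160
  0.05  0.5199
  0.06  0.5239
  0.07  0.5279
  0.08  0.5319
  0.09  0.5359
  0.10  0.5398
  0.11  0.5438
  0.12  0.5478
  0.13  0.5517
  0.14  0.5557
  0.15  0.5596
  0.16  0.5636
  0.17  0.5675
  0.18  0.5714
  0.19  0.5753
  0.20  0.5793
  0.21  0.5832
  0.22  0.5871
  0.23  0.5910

σ√T = 0.26·√1 = 0.2600
d₁ = [ln(78/80) + (0.087 + 0.26²/2)·1] / 0.2600 = [-0.0253 + 0.1208] / 0.2600 = 0.3672 which rounds to 0.37
d₂ = d₁ − σ√T = 0.3672 − 0.2600 = 0.1072 which rounds to 0.11
Pr(exercise) under Q = N(d₂) = 0.5438

0.5438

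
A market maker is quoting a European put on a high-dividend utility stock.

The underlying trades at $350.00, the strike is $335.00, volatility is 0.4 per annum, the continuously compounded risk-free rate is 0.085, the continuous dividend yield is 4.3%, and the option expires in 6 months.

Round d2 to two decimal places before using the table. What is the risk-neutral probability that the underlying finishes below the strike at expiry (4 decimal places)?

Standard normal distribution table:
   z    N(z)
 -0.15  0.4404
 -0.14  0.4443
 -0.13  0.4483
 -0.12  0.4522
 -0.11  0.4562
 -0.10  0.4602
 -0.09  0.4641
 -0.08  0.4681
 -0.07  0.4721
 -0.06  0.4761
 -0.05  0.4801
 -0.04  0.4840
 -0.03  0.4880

0.4641

T = 0.5;  σ√T = 0.2828
ln(S/K) + (r − q + σ²/2)T = ln(350/335) + (0.085 − 0.043 + 0.4²/2)·0.5 = 0.0438 + 0.0610 = 0.1048
d₁ = 0.1048 / 0.2828 = 0.3705 ⇒ 0.37
d₂ = d₁ − σ√T = 0.3705 − 0.2828 = 0.0877 ⇒ 0.09
Risk-neutral Pr[S_T < K] = N(−d₂) = N(-0.09) = 0.4641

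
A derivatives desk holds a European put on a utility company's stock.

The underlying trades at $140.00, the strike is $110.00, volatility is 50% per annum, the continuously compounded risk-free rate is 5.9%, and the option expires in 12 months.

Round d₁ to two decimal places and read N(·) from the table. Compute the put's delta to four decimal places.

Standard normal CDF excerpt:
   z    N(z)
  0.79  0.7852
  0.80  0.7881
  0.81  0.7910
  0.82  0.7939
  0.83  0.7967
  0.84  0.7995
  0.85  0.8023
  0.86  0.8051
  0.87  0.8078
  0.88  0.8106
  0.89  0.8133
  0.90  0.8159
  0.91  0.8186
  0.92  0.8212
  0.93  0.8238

T = 1;  σ√T = 0.5000
ln(S/K) + (r + σ²/2)T = ln(140/110) + (0.059 + 0.5²/2)·1 = 0.2412 + 0.1840 = 0.4252
d₁ = 0.4252 / 0.5000 = 0.8503 ≈ 0.85
N(d₁) = N(0.85) = 0.8023
Δ_put = N(d₁) − 1 = 0.8023 − 1 = -0.1977

-0.1977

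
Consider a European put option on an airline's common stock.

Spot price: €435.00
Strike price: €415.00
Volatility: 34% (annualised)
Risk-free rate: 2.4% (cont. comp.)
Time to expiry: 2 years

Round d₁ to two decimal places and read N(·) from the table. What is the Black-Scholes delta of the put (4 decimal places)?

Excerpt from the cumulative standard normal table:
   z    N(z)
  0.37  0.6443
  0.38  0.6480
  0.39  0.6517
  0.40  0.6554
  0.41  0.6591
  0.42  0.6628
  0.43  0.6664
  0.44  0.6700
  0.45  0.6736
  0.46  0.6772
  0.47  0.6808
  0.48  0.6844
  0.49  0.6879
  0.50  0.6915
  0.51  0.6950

σ√T = 0.34·√2 = 0.4808
d₁ = [ln(435/415) + (0.024 + 0.34²/2)·2] / 0.4808 = [0.0471 + 0.1636] / 0.4808 = 0.4381 which rounds to 0.44
N(d₁) = N(0.44) = 0.6700
Δ_put = N(d₁) − 1 = 0.6700 − 1 = -0.3300

-0.3300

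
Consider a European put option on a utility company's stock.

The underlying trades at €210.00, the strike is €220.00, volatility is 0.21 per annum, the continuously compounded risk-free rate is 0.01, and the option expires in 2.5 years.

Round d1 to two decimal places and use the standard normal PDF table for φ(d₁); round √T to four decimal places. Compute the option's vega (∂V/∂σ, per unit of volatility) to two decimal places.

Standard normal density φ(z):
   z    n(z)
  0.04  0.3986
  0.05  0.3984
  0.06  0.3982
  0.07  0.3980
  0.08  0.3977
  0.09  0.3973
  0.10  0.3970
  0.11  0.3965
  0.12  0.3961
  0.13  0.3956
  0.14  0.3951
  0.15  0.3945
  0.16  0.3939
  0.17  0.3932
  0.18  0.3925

σ√T = 0.21 × 1.5811 = 0.3320
d₁ = [ln(210/220) + (0.01 + 0.21²/2)·2.5] / 0.3320 = [-0.0465 + 0.0801] / 0.3320 = 0.1012 ≈ 0.10
√T = √2.5 = 1.5811
φ(d₁) = φ(0.10) = 0.3970
vega = S·φ(d₁)·√T = 210·0.3970·1.5811 = 131.8163
(Vega is the same for a European call and put with the same parameters.)

131.82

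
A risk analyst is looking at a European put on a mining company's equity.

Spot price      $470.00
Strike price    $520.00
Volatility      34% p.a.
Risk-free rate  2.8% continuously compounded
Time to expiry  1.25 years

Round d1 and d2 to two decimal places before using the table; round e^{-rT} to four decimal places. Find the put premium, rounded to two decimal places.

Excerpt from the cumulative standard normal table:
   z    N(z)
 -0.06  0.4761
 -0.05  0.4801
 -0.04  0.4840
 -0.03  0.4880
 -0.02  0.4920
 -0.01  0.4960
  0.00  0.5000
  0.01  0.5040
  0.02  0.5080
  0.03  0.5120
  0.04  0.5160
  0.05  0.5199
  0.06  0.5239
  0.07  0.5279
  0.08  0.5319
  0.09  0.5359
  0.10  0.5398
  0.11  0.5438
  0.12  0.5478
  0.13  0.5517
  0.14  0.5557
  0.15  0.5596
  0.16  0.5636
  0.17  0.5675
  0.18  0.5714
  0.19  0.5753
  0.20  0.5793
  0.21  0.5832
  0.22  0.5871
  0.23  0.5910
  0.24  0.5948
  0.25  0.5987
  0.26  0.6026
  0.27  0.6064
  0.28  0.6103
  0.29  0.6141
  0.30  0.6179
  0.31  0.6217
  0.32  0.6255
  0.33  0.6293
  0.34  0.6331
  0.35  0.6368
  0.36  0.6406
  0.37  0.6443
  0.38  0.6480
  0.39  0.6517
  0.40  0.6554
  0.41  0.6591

T = 1.25;  σ√T = 0.3801
d₁ = [ln(470/520) + (0.028 + ½·0.34²)·1.25] / (σ√T) = (-0.1011 + 0.1073) / 0.3801 = 0.0162 ⇒ 0.02
d₂ = 0.0162 − 0.3801 = -0.3639 ⇒ -0.36
exp(−rT) = exp(−0.028·1.25) = 0.9656
N(−d₂) = N(0.36) = 0.6406;  N(−d₁) = N(-0.02) = 0.4920
P = 520·0.9656·0.6406 − 470·0.4920 = 321.6529 − 231.2400 = 90.4129

$90.41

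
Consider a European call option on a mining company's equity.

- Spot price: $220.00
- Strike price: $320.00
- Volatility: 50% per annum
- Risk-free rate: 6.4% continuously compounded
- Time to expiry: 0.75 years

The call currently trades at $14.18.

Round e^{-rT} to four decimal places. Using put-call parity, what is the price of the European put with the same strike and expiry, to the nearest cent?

exp(−rT) = exp(−0.064·0.75) = 0.9531
Put-call parity: C − P = S − K·e^(−rT) = 220 − 320·0.9531 = 220 − 304.9920 = -84.9920
P = C − (C − P) = 14.18 − (-84.9920) = 99.1720

$99.17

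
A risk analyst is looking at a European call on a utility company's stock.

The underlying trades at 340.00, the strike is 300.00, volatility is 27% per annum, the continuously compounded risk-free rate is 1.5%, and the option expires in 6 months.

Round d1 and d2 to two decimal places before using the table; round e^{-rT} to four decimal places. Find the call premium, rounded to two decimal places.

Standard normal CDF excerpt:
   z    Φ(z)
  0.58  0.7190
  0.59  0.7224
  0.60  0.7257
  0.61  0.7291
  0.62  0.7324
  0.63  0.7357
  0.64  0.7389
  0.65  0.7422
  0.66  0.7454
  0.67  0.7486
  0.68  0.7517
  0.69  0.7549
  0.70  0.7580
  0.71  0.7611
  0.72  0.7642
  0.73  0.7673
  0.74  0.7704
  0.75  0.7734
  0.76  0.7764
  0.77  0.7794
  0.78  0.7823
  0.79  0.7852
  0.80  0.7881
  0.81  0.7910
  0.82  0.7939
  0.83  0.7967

50.89

T = 0.5;  σ√T = 0.1909
d₁ = [ln(340/300) + (0.015 + 0.27²/2)·0.5] / 0.1909 = [0.1252 + 0.0257] / 0.1909 = 0.7903 → 0.79
d₂ = d₁ − σ√T = 0.7903 − 0.1909 = 0.5994 → 0.60
e^(−rT) = e^(−0.015·0.5) = 0.9925
N(d₁) = N(0.79) = 0.7852;  N(d₂) = N(0.60) = 0.7257
C = 340·0.7852 − 300·0.9925·0.7257 = 266.9680 − 216.0772 = 50.8908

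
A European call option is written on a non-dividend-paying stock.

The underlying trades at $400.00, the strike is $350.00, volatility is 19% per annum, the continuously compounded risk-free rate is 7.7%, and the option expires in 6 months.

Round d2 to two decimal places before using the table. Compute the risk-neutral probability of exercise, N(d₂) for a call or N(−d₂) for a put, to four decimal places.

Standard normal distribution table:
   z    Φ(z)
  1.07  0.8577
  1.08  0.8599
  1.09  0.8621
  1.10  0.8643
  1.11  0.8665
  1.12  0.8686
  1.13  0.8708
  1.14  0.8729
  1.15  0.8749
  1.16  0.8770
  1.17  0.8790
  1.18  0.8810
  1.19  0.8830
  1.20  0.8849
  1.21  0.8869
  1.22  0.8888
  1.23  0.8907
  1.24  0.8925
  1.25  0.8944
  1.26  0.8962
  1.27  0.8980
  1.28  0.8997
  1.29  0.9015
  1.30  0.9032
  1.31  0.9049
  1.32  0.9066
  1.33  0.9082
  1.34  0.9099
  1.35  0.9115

σ√T = 0.19 × 0.7071 = 0.1344
d₁ = [ln(400/350) + (0.077 + 0.19²/2)·0.5] / 0.1344 = [0.1335 + 0.0475] / 0.1344 = 1.3476 which rounds to 1.35
d₂ = d₁ − σ√T = 1.3476 − 0.1344 = 1.2133 which rounds to 1.21
Risk-neutral Pr[S_T > K] = N(d₂) = N(1.21) = 0.8869

0.8869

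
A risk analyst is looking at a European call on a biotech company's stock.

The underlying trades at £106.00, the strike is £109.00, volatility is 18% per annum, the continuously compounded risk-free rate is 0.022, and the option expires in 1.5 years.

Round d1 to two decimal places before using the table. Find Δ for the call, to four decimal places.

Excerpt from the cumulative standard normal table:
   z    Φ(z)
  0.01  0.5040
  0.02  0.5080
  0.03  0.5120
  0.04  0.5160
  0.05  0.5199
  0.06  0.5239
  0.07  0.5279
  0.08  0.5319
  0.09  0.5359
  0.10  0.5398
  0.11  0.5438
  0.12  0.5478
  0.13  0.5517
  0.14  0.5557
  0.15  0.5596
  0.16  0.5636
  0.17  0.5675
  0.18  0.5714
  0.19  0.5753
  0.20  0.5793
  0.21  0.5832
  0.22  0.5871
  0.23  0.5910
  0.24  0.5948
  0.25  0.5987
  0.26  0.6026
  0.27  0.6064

σ√T = 0.18·√1.5 = 0.2205
d₁ = [ln(106/109) + (0.022 + 0.18²/2)·1.5] / 0.2205 = [-0.0279 + 0.0573] / 0.2205 = 0.1333 which rounds to 0.13
N(d₁) = N(0.13) = 0.5517
Δ_call = N(d₁) = 0.5517

0.5517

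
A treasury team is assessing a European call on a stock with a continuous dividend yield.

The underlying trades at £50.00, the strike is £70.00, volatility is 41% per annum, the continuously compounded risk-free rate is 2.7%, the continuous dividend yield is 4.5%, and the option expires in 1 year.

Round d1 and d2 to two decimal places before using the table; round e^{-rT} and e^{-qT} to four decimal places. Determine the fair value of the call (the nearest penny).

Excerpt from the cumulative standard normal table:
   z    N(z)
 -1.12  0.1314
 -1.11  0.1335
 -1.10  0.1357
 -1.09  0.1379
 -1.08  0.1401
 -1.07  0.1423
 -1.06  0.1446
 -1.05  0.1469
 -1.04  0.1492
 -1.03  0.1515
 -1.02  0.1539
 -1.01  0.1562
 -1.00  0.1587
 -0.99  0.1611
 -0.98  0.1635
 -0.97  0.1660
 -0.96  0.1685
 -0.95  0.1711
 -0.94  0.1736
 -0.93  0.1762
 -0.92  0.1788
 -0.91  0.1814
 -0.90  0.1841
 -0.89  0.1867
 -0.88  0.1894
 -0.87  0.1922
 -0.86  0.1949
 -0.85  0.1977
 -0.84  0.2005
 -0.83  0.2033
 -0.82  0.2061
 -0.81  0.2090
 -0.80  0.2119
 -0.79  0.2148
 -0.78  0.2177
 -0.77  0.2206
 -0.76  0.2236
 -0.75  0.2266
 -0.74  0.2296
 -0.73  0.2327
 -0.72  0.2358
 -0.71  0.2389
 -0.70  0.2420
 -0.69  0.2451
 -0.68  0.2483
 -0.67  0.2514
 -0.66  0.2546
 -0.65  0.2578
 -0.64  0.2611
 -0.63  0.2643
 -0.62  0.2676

£2.47

σ√T = 0.41 × 1.0000 = 0.4100
ln(S/K) + (r − q + σ²/2)T = ln(50/70) + (0.027 − 0.045 + 0.41²/2)·1 = -0.3365 + 0.0660 = -0.2704
d₁ = -0.2704 / 0.4100 = -0.6596 → -0.66
d₂ = d₁ − σ√T = -0.6596 − 0.4100 = -1.0696 → -1.07
exp(−qT) = exp(−0.045·1) = 0.9560;  exp(−rT) = exp(−0.027·1) = 0.9734
N(d₁) = N(-0.66) = 0.2546;  N(d₂) = N(-1.07) = 0.1423
C = 50·0.9560·0.2546 − 70·0.9734·0.1423 = 12.1699 − 9.6960 = 2.4738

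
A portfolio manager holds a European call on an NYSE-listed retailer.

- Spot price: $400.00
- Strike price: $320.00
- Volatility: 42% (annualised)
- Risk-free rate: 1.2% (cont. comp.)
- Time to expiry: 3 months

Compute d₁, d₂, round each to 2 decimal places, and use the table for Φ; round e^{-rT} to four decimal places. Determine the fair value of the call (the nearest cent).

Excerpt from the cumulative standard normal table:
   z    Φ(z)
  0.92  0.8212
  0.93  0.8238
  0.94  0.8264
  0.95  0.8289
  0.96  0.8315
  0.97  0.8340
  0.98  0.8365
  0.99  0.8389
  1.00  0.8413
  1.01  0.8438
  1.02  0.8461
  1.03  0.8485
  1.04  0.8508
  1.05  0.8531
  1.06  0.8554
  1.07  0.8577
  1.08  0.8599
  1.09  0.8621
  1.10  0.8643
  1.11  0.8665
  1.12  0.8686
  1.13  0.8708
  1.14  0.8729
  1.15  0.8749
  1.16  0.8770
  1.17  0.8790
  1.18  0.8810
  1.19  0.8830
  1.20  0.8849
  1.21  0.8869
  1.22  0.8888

σ√T = 0.42·√0.25 = 0.2100
ln(S/K) + (r + σ²/2)T = ln(400/320) + (0.012 + 0.42²/2)·0.25 = 0.2231 + 0.0250 = 0.2482
d₁ = 0.2482 / 0.2100 = 1.1819 ≈ 1.18
d₂ = d₁ − σ√T = 1.1819 − 0.2100 = 0.9719 ≈ 0.97
e^(−rT) = e^(−0.012·0.25) = 0.9970
C = 400·N(1.18) − 320·0.9970·N(0.97) = 400·0.8810 − 320·0.9970·0.8340 = 352.4000 − 266.0794 = 86.3206

$86.32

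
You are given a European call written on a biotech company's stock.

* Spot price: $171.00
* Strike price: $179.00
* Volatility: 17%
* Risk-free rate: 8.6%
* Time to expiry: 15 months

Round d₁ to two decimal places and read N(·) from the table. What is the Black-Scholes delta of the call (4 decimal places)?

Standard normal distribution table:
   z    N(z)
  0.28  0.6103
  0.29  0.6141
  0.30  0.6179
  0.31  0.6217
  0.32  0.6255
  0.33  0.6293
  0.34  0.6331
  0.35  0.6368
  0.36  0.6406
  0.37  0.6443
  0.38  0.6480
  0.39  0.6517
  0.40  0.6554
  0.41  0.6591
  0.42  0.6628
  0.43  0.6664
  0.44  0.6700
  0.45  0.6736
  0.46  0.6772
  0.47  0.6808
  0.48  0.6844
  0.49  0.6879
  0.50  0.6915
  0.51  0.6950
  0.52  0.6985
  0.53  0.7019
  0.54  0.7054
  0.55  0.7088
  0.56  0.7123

0.6628

T = 1.25;  σ√T = 0.1901
d₁ = [ln(171/179) + (0.086 + 0.17²/2)·1.25] / 0.1901 = [-0.0457 + 0.1256] / 0.1901 = 0.4201 ⇒ 0.42
N(d₁) = N(0.42) = 0.6628
Δ_call = N(d₁) = 0.6628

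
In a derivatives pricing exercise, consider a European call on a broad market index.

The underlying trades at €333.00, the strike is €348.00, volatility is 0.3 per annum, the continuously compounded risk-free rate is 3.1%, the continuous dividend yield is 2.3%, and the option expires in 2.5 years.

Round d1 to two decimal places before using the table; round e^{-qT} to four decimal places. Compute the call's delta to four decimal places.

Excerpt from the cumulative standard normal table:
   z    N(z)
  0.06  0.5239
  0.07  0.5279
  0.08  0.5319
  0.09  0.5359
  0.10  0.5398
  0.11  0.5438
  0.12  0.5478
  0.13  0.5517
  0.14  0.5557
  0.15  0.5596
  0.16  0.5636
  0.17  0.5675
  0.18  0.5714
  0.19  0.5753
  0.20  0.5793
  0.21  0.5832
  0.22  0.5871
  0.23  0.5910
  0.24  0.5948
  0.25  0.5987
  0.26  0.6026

σ√T = 0.3 × 1.5811 = 0.4743
ln(S/K) + (r − q + σ²/2)T = ln(333/348) + (0.031 − 0.023 + 0.3²/2)·2.5 = -0.0441 + 0.1325 = 0.0884
d₁ = 0.0884 / 0.4743 = 0.1864 ⇒ 0.19
N(d₁) = N(0.19) = 0.5753
Δ_call = exp(−qT)·N(d₁) = 0.9441·0.5753 = 0.5431

0.5431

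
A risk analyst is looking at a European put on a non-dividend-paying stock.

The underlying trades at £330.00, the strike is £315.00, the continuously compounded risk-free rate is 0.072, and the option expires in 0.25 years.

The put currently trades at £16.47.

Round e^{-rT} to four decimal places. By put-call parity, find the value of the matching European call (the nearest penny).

£37.08

e^(−rT) = e^(−0.072·0.25) = 0.9822
Put-call parity: C − P = S − K·e^(−rT) = 330 − 315·0.9822 = 330 − 309.3930 = 20.6070
C = P + (C − P) = 16.47 + (20.6070) = 37.0770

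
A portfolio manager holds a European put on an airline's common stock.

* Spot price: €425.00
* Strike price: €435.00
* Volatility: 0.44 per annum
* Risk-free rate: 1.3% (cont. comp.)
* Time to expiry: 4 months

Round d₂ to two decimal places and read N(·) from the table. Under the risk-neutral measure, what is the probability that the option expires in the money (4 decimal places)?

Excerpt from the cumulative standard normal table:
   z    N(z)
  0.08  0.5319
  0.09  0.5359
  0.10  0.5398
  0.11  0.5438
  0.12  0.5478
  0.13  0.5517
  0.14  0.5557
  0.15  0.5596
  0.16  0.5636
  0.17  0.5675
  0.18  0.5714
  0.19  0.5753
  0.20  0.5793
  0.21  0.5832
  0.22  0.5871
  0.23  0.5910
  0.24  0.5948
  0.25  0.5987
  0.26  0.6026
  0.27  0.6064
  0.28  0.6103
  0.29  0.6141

0.5793

σ√T = 0.44·√0.3333 = 0.2540
ln(S/K) + (r + σ²/2)T = ln(425/435) + (0.013 + 0.44²/2)·0.3333 = -0.0233 + 0.0366 = 0.0133
d₁ = 0.0133 / 0.2540 = 0.0525 → 0.05
d₂ = d₁ − σ√T = 0.0525 − 0.2540 = -0.2015 → -0.20
Risk-neutral Pr[S_T < K] = N(−d₂) = N(0.20) = 0.5793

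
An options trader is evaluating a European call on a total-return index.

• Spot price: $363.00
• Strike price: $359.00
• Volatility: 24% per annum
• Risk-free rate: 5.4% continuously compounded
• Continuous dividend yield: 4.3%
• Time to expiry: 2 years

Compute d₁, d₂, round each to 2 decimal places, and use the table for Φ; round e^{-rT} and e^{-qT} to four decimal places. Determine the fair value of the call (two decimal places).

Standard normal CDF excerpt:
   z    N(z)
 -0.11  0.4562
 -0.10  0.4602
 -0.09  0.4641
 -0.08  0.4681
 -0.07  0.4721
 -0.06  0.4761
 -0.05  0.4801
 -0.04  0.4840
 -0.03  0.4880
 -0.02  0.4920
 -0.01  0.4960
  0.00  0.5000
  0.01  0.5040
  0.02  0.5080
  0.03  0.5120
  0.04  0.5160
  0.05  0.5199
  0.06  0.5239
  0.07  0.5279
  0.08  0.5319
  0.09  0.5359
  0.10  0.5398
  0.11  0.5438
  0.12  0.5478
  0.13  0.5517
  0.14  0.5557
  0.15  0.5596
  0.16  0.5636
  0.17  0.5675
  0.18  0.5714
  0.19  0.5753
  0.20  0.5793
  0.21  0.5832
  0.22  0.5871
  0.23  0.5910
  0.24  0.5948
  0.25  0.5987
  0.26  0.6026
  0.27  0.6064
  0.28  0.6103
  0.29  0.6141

σ√T = 0.24·√2 = 0.3394
d₁ = [ln(363/359) + (0.054 − 0.043 + 0.24²/2)·2] / 0.3394 = [0.0111 + 0.0796] / 0.3394 = 0.2672 ≈ 0.27
d₂ = d₁ − σ√T = 0.2672 − 0.3394 = -0.0722 ≈ -0.07
exp(−qT) = exp(−0.043·2) = 0.9176;  exp(−rT) = exp(−0.054·2) = 0.8976
N(d₁) = N(0.27) = 0.6064;  N(d₂) = N(-0.07) = 0.4721
C = 363·0.9176·0.6064 − 359·0.8976·0.4721 = 201.9850 − 152.1287 = 49.8563

$49.86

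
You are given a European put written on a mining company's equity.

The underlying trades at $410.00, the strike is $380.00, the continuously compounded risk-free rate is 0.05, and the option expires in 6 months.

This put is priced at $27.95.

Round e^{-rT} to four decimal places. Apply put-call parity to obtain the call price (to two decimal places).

exp(−rT) = exp(−0.05·0.5) = 0.9753
Put-call parity: C − P = S − K·e^(−rT) = 410 − 380·0.9753 = 410 − 370.6140 = 39.3860
C = P + (C − P) = 27.95 + (39.3860) = 67.3360

$67.34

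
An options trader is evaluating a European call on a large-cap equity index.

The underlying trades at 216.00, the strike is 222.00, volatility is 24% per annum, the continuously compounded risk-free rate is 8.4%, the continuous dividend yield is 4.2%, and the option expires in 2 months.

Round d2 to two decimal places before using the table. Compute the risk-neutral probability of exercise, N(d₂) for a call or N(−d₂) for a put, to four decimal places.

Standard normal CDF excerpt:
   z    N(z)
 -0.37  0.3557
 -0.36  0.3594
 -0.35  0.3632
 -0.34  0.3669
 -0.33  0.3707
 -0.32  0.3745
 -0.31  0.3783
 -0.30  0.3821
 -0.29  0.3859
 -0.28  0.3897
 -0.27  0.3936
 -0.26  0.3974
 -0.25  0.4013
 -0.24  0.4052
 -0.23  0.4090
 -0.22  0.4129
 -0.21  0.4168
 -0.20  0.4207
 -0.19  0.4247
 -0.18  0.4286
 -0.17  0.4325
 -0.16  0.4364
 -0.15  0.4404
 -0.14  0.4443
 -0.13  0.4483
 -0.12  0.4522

0.3974

σ√T = 0.24 × 0.4082 = 0.0980
d₁ = [ln(216/222) + (0.084 − 0.042 + ½·0.24²)·0.1667] / (σ√T) = (-0.0274 + 0.0118) / 0.0980 = -0.1592 ≈ -0.16
d₂ = -0.1592 − 0.0980 = -0.2572 ≈ -0.26
Pr(exercise) under Q = N(d₂) = 0.3974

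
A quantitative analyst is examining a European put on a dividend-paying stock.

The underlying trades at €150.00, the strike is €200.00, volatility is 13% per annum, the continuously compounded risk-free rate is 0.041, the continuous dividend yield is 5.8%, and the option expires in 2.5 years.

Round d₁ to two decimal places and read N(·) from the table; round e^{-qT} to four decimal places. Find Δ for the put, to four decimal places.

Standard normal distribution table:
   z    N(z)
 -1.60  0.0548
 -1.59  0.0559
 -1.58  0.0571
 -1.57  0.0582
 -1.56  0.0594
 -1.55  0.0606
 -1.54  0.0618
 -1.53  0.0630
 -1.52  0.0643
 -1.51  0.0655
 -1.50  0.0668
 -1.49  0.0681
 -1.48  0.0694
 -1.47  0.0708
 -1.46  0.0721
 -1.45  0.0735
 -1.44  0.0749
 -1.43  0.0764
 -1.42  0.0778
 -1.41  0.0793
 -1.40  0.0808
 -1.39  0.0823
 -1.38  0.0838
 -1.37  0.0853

-0.8072

σ√T = 0.13 × 1.5811 = 0.2055
d₁ = [ln(150/200) + (0.041 − 0.058 + 0.13²/2)·2.5] / 0.2055 = [-0.2877 − 0.0214] / 0.2055 = -1.5036 ⇒ -1.50
N(d₁) = N(-1.50) = 0.0668
Δ_put = exp(−qT)·(N(d₁) − 1) = 0.8650·(0.0668 − 1) = -0.8072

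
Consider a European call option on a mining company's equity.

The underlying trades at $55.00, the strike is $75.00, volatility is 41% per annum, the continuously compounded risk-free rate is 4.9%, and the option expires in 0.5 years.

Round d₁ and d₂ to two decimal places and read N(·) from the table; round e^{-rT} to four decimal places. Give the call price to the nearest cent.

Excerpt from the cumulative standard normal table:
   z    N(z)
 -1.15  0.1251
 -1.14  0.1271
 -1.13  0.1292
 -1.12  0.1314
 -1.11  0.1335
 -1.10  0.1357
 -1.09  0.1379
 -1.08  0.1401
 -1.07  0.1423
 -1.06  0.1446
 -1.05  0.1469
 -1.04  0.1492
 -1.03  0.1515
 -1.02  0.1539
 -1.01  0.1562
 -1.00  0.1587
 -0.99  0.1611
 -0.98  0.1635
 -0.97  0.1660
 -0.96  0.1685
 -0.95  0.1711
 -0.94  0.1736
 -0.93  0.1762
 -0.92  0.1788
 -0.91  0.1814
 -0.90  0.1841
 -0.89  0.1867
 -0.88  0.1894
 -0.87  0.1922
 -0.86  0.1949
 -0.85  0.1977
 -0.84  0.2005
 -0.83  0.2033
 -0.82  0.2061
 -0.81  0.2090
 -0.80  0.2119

$1.57

σ√T = 0.41 × 0.7071 = 0.2899
d₁ = [ln(55/75) + (0.049 + 0.41²/2)·0.5] / 0.2899 = [-0.3102 + 0.0665] / 0.2899 = -0.8404 ⇒ -0.84
d₂ = d₁ − σ√T = -0.8404 − 0.2899 = -1.1303 ⇒ -1.13
e^(−rT) = e^(−0.049·0.5) = 0.9758
N(d₁) = N(-0.84) = 0.2005;  N(d₂) = N(-1.13) = 0.1292
C = 55·0.2005 − 75·0.9758·0.1292 = 11.0275 − 9.4555 = 1.5720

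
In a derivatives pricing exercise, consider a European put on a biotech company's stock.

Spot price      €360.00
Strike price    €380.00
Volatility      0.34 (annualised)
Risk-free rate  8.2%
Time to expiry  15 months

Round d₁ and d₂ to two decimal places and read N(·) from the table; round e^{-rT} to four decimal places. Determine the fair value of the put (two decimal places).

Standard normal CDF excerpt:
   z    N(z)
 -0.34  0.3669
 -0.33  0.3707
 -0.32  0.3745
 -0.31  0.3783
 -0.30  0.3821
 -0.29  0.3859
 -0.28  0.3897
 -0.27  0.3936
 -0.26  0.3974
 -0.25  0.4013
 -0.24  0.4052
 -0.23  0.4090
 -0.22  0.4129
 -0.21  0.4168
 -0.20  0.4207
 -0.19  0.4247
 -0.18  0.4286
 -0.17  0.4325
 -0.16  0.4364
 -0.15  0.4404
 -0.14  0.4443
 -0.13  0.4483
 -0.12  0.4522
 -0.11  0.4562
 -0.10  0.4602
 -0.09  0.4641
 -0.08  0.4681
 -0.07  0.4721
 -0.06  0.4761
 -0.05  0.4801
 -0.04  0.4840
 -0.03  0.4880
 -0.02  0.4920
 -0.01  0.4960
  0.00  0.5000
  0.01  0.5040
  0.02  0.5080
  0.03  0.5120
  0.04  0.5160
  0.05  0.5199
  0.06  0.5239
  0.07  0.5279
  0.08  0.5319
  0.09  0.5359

σ√T = 0.34 × 1.1180 = 0.3801
d₁ = [ln(360/380) + (0.082 + ½·0.34²)·1.25] / (σ√T) = (-0.0541 + 0.1748) / 0.3801 = 0.3175 which rounds to 0.32
d₂ = 0.3175 − 0.3801 = -0.0627 which rounds to -0.06
e^(−rT) = e^(−0.082·1.25) = 0.9026
P = 380·0.9026·N(0.06) − 360·N(-0.32) = 380·0.9026·0.5239 − 360·0.3745 = 179.6914 − 134.8200 = 44.8714

€44.87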